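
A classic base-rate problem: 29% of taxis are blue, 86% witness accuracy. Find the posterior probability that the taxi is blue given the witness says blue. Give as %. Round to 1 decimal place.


P(blue | says blue) = P(says blue | blue)*P(blue) / [P(says blue | blue)*P(blue) + P(says blue | not blue)*P(not blue)]
Numerator = 0.86 * 0.29 = 0.2494
False identification = 0.14 * 0.71 = 0.0994
P = 0.2494 / (0.2494 + 0.0994)
= 0.2494 / 0.3488
As percentage = 71.5


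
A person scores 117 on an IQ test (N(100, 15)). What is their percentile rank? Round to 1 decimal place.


z = (IQ - mean) / SD
z = (117 - 100) / 15 = 1.1333
Percentile = Phi(1.1333) * 100
Phi(1.1333) = 0.871456
= 87.1


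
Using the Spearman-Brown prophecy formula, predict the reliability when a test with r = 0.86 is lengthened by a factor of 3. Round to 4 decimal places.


r_new = n*r / (1 + (n-1)*r)
Numerator = 3 * 0.86 = 2.58
Denominator = 1 + 2 * 0.86 = 2.72
r_new = 2.58 / 2.72
= 0.9485


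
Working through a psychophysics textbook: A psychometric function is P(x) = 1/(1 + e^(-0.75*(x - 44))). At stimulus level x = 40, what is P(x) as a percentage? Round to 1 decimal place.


P(x) = 1/(1 + e^(-0.75*(40 - 44)))
Exponent = -0.75 * -4 = 3.0
e^(3.0) = 20.085537
P = 1/(1 + 20.085537) = 0.047426
Percentage = 4.7


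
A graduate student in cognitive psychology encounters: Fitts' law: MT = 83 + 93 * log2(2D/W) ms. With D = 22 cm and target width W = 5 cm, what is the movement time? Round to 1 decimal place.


MT = 83 + 93 * log2(2*22/5)
2D/W = 8.8
log2(8.8) = 3.1375
MT = 83 + 93 * 3.1375
= 374.8 ms


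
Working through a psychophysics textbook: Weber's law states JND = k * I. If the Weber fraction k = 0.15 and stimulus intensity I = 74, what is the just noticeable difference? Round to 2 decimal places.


JND = k * I
JND = 0.15 * 74
= 11.10


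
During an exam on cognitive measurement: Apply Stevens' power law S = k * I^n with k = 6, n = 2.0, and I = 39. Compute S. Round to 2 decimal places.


S = 6 * 39^2.0
39^2.0 = 1521.0
S = 6 * 1521.0
= 9126.00


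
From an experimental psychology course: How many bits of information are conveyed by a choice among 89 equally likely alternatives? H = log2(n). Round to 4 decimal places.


H = log2(n)
H = log2(89)
= 6.4757


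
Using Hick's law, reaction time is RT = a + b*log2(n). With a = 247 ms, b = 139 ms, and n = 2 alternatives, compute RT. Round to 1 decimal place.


RT = 247 + 139 * log2(2)
log2(2) = 1.0
RT = 247 + 139 * 1.0
= 247 + 139.0
= 386.0 ms


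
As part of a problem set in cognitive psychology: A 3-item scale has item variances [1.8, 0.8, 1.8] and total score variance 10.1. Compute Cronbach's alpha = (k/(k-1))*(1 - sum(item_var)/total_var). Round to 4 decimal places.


alpha = (k/(k-1)) * (1 - sum(s_i^2)/s_total^2)
sum(item variances) = 4.4
k/(k-1) = 3/2 = 1.5
1 - 4.4/10.1 = 1 - 0.435644 = 0.564356
alpha = 1.5 * 0.564356
= 0.8465


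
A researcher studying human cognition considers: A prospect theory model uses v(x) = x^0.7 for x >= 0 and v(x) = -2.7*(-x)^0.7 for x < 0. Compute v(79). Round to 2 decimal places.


Since x = 79 >= 0, use v(x) = x^0.7
79^0.7 = 21.298
v(79) = 21.30


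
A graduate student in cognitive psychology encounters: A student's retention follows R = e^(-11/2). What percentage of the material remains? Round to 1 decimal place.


R = e^(-t/S)
-t/S = -11/2 = -5.5
R = e^(-5.5) = 0.004087
Percentage = 0.004087 * 100
= 0.4


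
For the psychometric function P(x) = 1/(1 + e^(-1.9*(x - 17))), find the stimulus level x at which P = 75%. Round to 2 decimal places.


At P = 0.75: 0.75 = 1/(1 + e^(-k*(x-x0)))
Solving: e^(-k*(x-x0)) = 1/3
x = x0 + ln(3)/k
ln(3) = 1.0986
x = 17 + 1.0986/1.9
= 17 + 0.5782
= 17.58


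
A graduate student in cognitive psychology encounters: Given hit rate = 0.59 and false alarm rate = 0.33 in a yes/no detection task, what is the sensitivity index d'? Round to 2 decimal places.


d' = z(HR) - z(FAR)
z(0.59) = 0.2275
z(0.33) = -0.4399
d' = 0.2275 - -0.4399
= 0.67


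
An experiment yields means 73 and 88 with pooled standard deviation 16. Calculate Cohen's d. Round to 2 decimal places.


Cohen's d = (M1 - M2) / S_pooled
= (73 - 88) / 16
= -15 / 16
= -0.94


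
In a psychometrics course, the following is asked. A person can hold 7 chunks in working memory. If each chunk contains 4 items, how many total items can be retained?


Total items = chunks * items_per_chunk
= 7 * 4
= 28


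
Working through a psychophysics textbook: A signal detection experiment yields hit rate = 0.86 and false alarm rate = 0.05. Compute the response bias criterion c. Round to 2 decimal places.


c = -0.5 * (z(HR) + z(FAR))
z(0.86) = 1.0803
z(0.05) = -1.6449
c = -0.5 * (1.0803 + -1.6449)
= -0.5 * -0.5646
= 0.28


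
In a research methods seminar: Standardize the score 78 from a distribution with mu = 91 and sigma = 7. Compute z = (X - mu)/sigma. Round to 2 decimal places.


z = (X - mu) / sigma
= (78 - 91) / 7
= -13 / 7
= -1.86


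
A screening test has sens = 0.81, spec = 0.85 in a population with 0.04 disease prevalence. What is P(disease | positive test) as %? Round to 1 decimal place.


PPV = (sens * prev) / (sens * prev + (1-spec) * (1-prev))
Numerator = 0.81 * 0.04 = 0.0324
P(positive and no disease) = (1 - spec) * (1 - prev) = (1 - 0.85) * (1 - 0.04) = 0.144
Denominator = 0.0324 + 0.144 = 0.1764
PPV = 0.0324 / 0.1764 = 0.183673
As percentage = 18.4


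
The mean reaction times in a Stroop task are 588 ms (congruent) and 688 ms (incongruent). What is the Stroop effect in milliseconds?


Stroop effect = RT(incongruent) - RT(congruent)
= 688 - 588
= 100 ms


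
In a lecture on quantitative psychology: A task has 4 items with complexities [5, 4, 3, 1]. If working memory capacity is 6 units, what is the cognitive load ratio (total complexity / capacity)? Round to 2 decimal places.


Total complexity = 5 + 4 + 3 + 1 = 13
Load = total / capacity = 13 / 6
= 2.17


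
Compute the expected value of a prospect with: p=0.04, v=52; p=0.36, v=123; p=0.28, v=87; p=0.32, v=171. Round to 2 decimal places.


EU = sum(p_i * v_i)
0.04 * 52 = 2.08
0.36 * 123 = 44.28
0.28 * 87 = 24.36
0.32 * 171 = 54.72
EU = 2.08 + 44.28 + 24.36 + 54.72
= 125.44


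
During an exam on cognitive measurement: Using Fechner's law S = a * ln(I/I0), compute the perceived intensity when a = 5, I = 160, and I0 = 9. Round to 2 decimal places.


S = 5 * ln(160/9)
I/I0 = 17.777778
ln(17.777778) = 2.8779
S = 5 * 2.8779
= 14.39


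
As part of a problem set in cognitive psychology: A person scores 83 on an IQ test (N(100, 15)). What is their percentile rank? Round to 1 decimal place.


z = (IQ - mean) / SD
z = (83 - 100) / 15 = -1.1333
Percentile = Phi(-1.1333) * 100
Phi(-1.1333) = 0.128544
= 12.9


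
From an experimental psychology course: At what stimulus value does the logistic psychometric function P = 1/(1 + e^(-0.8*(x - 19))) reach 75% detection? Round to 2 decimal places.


At P = 0.75: 0.75 = 1/(1 + e^(-k*(x-x0)))
Solving: e^(-k*(x-x0)) = 1/3
x = x0 + ln(3)/k
ln(3) = 1.0986
x = 19 + 1.0986/0.8
= 19 + 1.3732
= 20.37


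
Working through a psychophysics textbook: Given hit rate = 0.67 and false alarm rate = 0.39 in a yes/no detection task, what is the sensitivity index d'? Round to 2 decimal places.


d' = z(HR) - z(FAR)
z(0.67) = 0.4399
z(0.39) = -0.2793
d' = 0.4399 - -0.2793
= 0.72


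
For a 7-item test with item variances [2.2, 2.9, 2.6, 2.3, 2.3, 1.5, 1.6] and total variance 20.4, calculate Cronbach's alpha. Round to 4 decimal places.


alpha = (k/(k-1)) * (1 - sum(s_i^2)/s_total^2)
sum(item variances) = 15.4
k/(k-1) = 7/6 = 1.166667
1 - 15.4/20.4 = 1 - 0.754902 = 0.245098
alpha = 1.166667 * 0.245098
= 0.2859


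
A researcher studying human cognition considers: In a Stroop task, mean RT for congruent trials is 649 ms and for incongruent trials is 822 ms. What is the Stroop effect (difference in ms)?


Stroop effect = RT(incongruent) - RT(congruent)
= 822 - 649
= 173 ms


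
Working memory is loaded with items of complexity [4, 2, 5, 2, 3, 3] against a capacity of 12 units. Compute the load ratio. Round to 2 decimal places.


Total complexity = 4 + 2 + 5 + 2 + 3 + 3 = 19
Load = total / capacity = 19 / 12
= 1.58


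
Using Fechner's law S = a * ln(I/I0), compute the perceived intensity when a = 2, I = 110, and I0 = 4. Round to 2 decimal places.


S = 2 * ln(110/4)
I/I0 = 27.5
ln(27.5) = 3.3142
S = 2 * 3.3142
= 6.63


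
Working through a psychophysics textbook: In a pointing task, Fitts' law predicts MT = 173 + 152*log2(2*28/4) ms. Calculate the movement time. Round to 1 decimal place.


MT = 173 + 152 * log2(2*28/4)
2D/W = 14.0
log2(14.0) = 3.8074
MT = 173 + 152 * 3.8074
= 751.7 ms


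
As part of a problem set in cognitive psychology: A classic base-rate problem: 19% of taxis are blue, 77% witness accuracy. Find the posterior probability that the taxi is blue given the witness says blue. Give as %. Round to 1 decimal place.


P(blue | says blue) = P(says blue | blue)*P(blue) / [P(says blue | blue)*P(blue) + P(says blue | not blue)*P(not blue)]
Numerator = 0.77 * 0.19 = 0.1463
False identification = 0.23 * 0.81 = 0.1863
P = 0.1463 / (0.1463 + 0.1863)
= 0.1463 / 0.3326
As percentage = 44.0


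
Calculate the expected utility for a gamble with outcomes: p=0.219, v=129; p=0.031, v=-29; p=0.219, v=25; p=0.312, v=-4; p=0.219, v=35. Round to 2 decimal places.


EU = sum(p_i * v_i)
0.219 * 129 = 28.251
0.031 * -29 = -0.899
0.219 * 25 = 5.475
0.312 * -4 = -1.248
0.219 * 35 = 7.665
EU = 28.251 + -0.899 + 5.475 + -1.248 + 7.665
= 39.24


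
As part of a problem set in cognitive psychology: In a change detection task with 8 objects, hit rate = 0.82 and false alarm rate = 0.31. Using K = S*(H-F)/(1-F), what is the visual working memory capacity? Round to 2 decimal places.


K = S * (H - F) / (1 - F)
H - F = 0.51
1 - F = 0.69
K = 8 * 0.51 / 0.69
= 5.91


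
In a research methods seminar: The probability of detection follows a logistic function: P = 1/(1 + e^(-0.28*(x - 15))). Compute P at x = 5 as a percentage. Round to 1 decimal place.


P(x) = 1/(1 + e^(-0.28*(5 - 15)))
Exponent = -0.28 * -10 = 2.8
e^(2.8) = 16.444647
P = 1/(1 + 16.444647) = 0.057324
Percentage = 5.7


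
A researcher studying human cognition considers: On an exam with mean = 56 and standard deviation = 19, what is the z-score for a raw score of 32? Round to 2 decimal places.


z = (X - mu) / sigma
= (32 - 56) / 19
= -24 / 19
= -1.26


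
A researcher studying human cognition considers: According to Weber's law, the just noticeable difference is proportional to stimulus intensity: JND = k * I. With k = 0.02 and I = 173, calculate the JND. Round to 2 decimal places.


JND = k * I
JND = 0.02 * 173
= 3.46


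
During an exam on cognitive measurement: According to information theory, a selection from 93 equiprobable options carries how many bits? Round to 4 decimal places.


H = log2(n)
H = log2(93)
= 6.5392


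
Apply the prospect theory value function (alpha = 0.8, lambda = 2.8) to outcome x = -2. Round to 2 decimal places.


Since x = -2 < 0, use v(x) = -lambda*(-x)^alpha
(-x) = 2
2^0.8 = 1.7411
v(-2) = -2.8 * 1.7411
= -4.88


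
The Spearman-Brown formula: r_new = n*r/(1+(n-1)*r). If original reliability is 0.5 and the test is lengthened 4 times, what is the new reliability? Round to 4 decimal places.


r_new = n*r / (1 + (n-1)*r)
Numerator = 4 * 0.5 = 2.0
Denominator = 1 + 3 * 0.5 = 2.5
r_new = 2.0 / 2.5
= 0.8000


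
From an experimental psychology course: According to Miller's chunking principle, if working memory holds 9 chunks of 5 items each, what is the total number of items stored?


Total items = chunks * items_per_chunk
= 9 * 5
= 45


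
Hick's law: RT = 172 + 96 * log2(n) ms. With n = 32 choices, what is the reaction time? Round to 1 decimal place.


RT = 172 + 96 * log2(32)
log2(32) = 5.0
RT = 172 + 96 * 5.0
= 172 + 480.0
= 652.0 ms


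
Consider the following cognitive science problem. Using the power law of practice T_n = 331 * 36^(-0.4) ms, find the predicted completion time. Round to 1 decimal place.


T_n = 331 * 36^(-0.4)
36^(-0.4) = 0.238495
T_n = 331 * 0.238495
= 78.9 ms


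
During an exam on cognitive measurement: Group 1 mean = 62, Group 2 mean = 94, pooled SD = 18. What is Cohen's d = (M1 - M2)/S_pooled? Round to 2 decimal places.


Cohen's d = (M1 - M2) / S_pooled
= (62 - 94) / 18
= -32 / 18
= -1.78


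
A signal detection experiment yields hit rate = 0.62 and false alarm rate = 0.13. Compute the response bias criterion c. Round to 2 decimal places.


c = -0.5 * (z(HR) + z(FAR))
z(0.62) = 0.3055
z(0.13) = -1.1264
c = -0.5 * (0.3055 + -1.1264)
= -0.5 * -0.8209
= 0.41


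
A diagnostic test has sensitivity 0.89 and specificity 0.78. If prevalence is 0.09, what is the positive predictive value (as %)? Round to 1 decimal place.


PPV = (sens * prev) / (sens * prev + (1-spec) * (1-prev))
Numerator = 0.89 * 0.09 = 0.0801
P(positive and no disease) = (1 - spec) * (1 - prev) = (1 - 0.78) * (1 - 0.09) = 0.2002
Denominator = 0.0801 + 0.2002 = 0.2803
PPV = 0.0801 / 0.2803 = 0.285765
As percentage = 28.6


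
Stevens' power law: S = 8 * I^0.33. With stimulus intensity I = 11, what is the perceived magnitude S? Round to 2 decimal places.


S = 8 * 11^0.33
11^0.33 = 2.2063
S = 8 * 2.2063
= 17.65


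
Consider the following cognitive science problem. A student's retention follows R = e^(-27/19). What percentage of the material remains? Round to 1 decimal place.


R = e^(-t/S)
-t/S = -27/19 = -1.421053
R = e^(-1.421053) = 0.24146
Percentage = 0.24146 * 100
= 24.1


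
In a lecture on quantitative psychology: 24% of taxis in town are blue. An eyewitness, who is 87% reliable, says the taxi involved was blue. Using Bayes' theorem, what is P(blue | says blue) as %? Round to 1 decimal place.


P(blue | says blue) = P(says blue | blue)*P(blue) / [P(says blue | blue)*P(blue) + P(says blue | not blue)*P(not blue)]
Numerator = 0.87 * 0.24 = 0.2088
False identification = 0.13 * 0.76 = 0.0988
P = 0.2088 / (0.2088 + 0.0988)
= 0.2088 / 0.3076
As percentage = 67.9


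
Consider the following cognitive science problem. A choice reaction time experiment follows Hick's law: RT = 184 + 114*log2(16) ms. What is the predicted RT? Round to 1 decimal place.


RT = 184 + 114 * log2(16)
log2(16) = 4.0
RT = 184 + 114 * 4.0
= 184 + 456.0
= 640.0 ms


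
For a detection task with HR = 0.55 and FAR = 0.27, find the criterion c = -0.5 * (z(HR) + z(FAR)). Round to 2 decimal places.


c = -0.5 * (z(HR) + z(FAR))
z(0.55) = 0.1257
z(0.27) = -0.6128
c = -0.5 * (0.1257 + -0.6128)
= -0.5 * -0.4871
= 0.24


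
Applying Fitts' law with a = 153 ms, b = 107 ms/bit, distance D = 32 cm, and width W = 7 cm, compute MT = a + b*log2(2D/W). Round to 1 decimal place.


MT = 153 + 107 * log2(2*32/7)
2D/W = 9.142857
log2(9.142857) = 3.1926
MT = 153 + 107 * 3.1926
= 494.6 ms


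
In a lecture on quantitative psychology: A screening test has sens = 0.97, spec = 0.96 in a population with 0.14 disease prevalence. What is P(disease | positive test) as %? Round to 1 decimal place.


PPV = (sens * prev) / (sens * prev + (1-spec) * (1-prev))
Numerator = 0.97 * 0.14 = 0.1358
P(positive and no disease) = (1 - spec) * (1 - prev) = (1 - 0.96) * (1 - 0.14) = 0.0344
Denominator = 0.1358 + 0.0344 = 0.1702
PPV = 0.1358 / 0.1702 = 0.797885
As percentage = 79.8


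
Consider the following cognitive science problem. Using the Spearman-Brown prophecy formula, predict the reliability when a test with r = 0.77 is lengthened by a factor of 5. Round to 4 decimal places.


r_new = n*r / (1 + (n-1)*r)
Numerator = 5 * 0.77 = 3.85
Denominator = 1 + 4 * 0.77 = 4.08
r_new = 3.85 / 4.08
= 0.9436


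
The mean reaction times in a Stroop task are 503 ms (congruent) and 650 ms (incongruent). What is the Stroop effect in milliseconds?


Stroop effect = RT(incongruent) - RT(congruent)
= 650 - 503
= 147 ms


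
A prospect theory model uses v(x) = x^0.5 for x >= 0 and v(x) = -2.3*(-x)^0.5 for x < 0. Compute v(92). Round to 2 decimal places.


Since x = 92 >= 0, use v(x) = x^0.5
92^0.5 = 9.5917
v(92) = 9.59


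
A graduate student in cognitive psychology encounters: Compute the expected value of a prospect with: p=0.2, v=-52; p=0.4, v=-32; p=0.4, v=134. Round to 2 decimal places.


EU = sum(p_i * v_i)
0.2 * -52 = -10.4
0.4 * -32 = -12.8
0.4 * 134 = 53.6
EU = -10.4 + -12.8 + 53.6
= 30.40


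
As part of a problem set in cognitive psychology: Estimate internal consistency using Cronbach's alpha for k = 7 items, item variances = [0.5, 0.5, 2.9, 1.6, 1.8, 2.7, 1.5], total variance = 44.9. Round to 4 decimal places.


alpha = (k/(k-1)) * (1 - sum(s_i^2)/s_total^2)
sum(item variances) = 11.5
k/(k-1) = 7/6 = 1.166667
1 - 11.5/44.9 = 1 - 0.256125 = 0.743875
alpha = 1.166667 * 0.743875
= 0.8679


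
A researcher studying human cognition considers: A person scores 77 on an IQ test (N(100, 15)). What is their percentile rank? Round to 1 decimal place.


z = (IQ - mean) / SD
z = (77 - 100) / 15 = -1.5333
Percentile = Phi(-1.5333) * 100
Phi(-1.5333) = 0.062601
= 6.3


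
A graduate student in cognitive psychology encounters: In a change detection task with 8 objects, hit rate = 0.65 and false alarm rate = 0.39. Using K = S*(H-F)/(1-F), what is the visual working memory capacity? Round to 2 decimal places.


K = S * (H - F) / (1 - F)
H - F = 0.26
1 - F = 0.61
K = 8 * 0.26 / 0.61
= 3.41


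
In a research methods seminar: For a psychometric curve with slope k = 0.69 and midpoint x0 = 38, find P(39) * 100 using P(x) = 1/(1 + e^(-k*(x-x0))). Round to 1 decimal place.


P(x) = 1/(1 + e^(-0.69*(39 - 38)))
Exponent = -0.69 * 1 = -0.69
e^(-0.69) = 0.501576
P = 1/(1 + 0.501576) = 0.665967
Percentage = 66.6


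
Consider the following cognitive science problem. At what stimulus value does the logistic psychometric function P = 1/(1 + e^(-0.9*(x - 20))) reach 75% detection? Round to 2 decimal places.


At P = 0.75: 0.75 = 1/(1 + e^(-k*(x-x0)))
Solving: e^(-k*(x-x0)) = 1/3
x = x0 + ln(3)/k
ln(3) = 1.0986
x = 20 + 1.0986/0.9
= 20 + 1.2207
= 21.22


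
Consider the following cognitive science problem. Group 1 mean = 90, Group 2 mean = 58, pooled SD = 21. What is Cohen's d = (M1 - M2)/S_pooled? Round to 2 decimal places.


Cohen's d = (M1 - M2) / S_pooled
= (90 - 58) / 21
= 32 / 21
= 1.52


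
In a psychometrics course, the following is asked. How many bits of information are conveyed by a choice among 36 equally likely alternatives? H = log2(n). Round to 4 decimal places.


H = log2(n)
H = log2(36)
= 5.1699


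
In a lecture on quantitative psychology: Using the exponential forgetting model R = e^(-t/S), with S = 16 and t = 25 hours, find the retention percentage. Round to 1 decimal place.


R = e^(-t/S)
-t/S = -25/16 = -1.5625
R = e^(-1.5625) = 0.209611
Percentage = 0.209611 * 100
= 21.0


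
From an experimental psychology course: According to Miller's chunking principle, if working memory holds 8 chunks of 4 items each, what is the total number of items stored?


Total items = chunks * items_per_chunk
= 8 * 4
= 32


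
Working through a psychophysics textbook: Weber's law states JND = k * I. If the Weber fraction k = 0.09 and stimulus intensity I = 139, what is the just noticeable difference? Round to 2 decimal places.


JND = k * I
JND = 0.09 * 139
= 12.51


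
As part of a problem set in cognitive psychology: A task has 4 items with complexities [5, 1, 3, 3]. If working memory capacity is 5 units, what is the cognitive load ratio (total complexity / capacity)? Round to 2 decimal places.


Total complexity = 5 + 1 + 3 + 3 = 12
Load = total / capacity = 12 / 5
= 2.40


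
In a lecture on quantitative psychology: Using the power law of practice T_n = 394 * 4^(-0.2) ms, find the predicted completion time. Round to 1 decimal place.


T_n = 394 * 4^(-0.2)
4^(-0.2) = 0.757858
T_n = 394 * 0.757858
= 298.6 ms


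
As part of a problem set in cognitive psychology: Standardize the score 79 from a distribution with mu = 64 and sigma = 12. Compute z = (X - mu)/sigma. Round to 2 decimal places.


z = (X - mu) / sigma
= (79 - 64) / 12
= 15 / 12
= 1.25


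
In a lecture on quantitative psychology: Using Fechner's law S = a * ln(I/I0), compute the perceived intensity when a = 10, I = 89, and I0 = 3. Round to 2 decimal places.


S = 10 * ln(89/3)
I/I0 = 29.666667
ln(29.666667) = 3.39
S = 10 * 3.39
= 33.90


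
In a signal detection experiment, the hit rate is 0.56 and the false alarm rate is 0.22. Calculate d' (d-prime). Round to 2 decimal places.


d' = z(HR) - z(FAR)
z(0.56) = 0.151
z(0.22) = -0.7722
d' = 0.151 - -0.7722
= 0.92


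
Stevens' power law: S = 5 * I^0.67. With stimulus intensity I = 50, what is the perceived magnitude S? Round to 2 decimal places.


S = 5 * 50^0.67
50^0.67 = 13.7502
S = 5 * 13.7502
= 68.75


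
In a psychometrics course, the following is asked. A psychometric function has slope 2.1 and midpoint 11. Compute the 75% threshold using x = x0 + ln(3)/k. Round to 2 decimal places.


At P = 0.75: 0.75 = 1/(1 + e^(-k*(x-x0)))
Solving: e^(-k*(x-x0)) = 1/3
x = x0 + ln(3)/k
ln(3) = 1.0986
x = 11 + 1.0986/2.1
= 11 + 0.5231
= 11.52


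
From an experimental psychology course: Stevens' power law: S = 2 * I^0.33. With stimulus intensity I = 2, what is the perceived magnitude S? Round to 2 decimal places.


S = 2 * 2^0.33
2^0.33 = 1.257
S = 2 * 1.257
= 2.51


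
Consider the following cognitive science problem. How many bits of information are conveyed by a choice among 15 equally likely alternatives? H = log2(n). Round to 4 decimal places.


H = log2(n)
H = log2(15)
= 3.9069


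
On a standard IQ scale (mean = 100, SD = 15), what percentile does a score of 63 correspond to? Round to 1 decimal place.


z = (IQ - mean) / SD
z = (63 - 100) / 15 = -2.4667
Percentile = Phi(-2.4667) * 100
Phi(-2.4667) = 0.006818
= 0.7


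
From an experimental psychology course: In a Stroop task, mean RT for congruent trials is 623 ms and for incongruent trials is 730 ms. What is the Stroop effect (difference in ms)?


Stroop effect = RT(incongruent) - RT(congruent)
= 730 - 623
= 107 ms


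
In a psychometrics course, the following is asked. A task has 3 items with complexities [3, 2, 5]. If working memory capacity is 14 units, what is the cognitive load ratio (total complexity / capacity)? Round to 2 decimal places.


Total complexity = 3 + 2 + 5 = 10
Load = total / capacity = 10 / 14
= 0.71


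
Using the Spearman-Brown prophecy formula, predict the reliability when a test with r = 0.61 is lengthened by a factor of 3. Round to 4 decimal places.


r_new = n*r / (1 + (n-1)*r)
Numerator = 3 * 0.61 = 1.83
Denominator = 1 + 2 * 0.61 = 2.22
r_new = 1.83 / 2.22
= 0.8243


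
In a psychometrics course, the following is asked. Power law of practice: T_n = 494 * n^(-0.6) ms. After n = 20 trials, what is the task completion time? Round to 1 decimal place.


T_n = 494 * 20^(-0.6)
20^(-0.6) = 0.165723
T_n = 494 * 0.165723
= 81.9 ms


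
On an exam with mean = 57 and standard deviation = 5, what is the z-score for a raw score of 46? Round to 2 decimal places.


z = (X - mu) / sigma
= (46 - 57) / 5
= -11 / 5
= -2.20


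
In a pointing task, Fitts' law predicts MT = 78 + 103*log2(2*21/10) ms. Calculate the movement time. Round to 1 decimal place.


MT = 78 + 103 * log2(2*21/10)
2D/W = 4.2
log2(4.2) = 2.0704
MT = 78 + 103 * 2.0704
= 291.3 ms


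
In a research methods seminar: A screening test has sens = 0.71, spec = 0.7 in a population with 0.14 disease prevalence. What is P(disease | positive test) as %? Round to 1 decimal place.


PPV = (sens * prev) / (sens * prev + (1-spec) * (1-prev))
Numerator = 0.71 * 0.14 = 0.0994
P(positive and no disease) = (1 - spec) * (1 - prev) = (1 - 0.7) * (1 - 0.14) = 0.258
Denominator = 0.0994 + 0.258 = 0.3574
PPV = 0.0994 / 0.3574 = 0.27812
As percentage = 27.8


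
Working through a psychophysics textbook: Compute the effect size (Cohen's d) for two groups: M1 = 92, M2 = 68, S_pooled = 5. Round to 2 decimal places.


Cohen's d = (M1 - M2) / S_pooled
= (92 - 68) / 5
= 24 / 5
= 4.80


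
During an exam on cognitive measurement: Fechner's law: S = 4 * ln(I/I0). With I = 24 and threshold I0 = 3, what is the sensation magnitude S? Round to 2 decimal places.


S = 4 * ln(24/3)
I/I0 = 8.0
ln(8.0) = 2.0794
S = 4 * 2.0794
= 8.32


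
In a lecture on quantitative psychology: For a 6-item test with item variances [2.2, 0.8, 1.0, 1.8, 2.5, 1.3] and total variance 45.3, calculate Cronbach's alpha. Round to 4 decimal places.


alpha = (k/(k-1)) * (1 - sum(s_i^2)/s_total^2)
sum(item variances) = 9.6
k/(k-1) = 6/5 = 1.2
1 - 9.6/45.3 = 1 - 0.211921 = 0.788079
alpha = 1.2 * 0.788079
= 0.9457


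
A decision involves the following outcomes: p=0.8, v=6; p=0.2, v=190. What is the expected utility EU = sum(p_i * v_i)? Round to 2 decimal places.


EU = sum(p_i * v_i)
0.8 * 6 = 4.8
0.2 * 190 = 38.0
EU = 4.8 + 38.0
= 42.80


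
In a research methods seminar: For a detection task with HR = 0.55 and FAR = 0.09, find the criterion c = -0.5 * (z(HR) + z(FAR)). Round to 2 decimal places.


c = -0.5 * (z(HR) + z(FAR))
z(0.55) = 0.1257
z(0.09) = -1.3408
c = -0.5 * (0.1257 + -1.3408)
= -0.5 * -1.2151
= 0.61


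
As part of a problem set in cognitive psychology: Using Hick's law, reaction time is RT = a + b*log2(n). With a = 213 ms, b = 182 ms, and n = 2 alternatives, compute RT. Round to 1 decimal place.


RT = 213 + 182 * log2(2)
log2(2) = 1.0
RT = 213 + 182 * 1.0
= 213 + 182.0
= 395.0 ms


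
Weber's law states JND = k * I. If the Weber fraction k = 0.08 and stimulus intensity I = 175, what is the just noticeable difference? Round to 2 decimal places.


JND = k * I
JND = 0.08 * 175
= 14.00


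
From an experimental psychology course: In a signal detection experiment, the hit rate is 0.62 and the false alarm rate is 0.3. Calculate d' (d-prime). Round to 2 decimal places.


d' = z(HR) - z(FAR)
z(0.62) = 0.3055
z(0.3) = -0.5244
d' = 0.3055 - -0.5244
= 0.83


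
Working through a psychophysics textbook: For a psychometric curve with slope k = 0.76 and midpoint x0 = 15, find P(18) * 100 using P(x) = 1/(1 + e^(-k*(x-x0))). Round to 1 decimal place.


P(x) = 1/(1 + e^(-0.76*(18 - 15)))
Exponent = -0.76 * 3 = -2.28
e^(-2.28) = 0.102284
P = 1/(1 + 0.102284) = 0.907207
Percentage = 90.7


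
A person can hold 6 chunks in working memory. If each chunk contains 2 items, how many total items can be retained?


Total items = chunks * items_per_chunk
= 6 * 2
= 12


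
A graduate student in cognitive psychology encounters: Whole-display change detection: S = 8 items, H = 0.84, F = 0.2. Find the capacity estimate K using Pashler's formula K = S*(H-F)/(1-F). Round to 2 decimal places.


K = S * (H - F) / (1 - F)
H - F = 0.64
1 - F = 0.8
K = 8 * 0.64 / 0.8
= 6.40


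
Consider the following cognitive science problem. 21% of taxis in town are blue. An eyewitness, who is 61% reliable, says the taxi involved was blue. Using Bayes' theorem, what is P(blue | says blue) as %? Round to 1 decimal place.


P(blue | says blue) = P(says blue | blue)*P(blue) / [P(says blue | blue)*P(blue) + P(says blue | not blue)*P(not blue)]
Numerator = 0.61 * 0.21 = 0.1281
False identification = 0.39 * 0.79 = 0.3081
P = 0.1281 / (0.1281 + 0.3081)
= 0.1281 / 0.4362
As percentage = 29.4


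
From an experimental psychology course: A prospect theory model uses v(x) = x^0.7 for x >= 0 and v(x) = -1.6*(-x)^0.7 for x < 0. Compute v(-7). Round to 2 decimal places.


Since x = -7 < 0, use v(x) = -lambda*(-x)^alpha
(-x) = 7
7^0.7 = 3.9045
v(-7) = -1.6 * 3.9045
= -6.25


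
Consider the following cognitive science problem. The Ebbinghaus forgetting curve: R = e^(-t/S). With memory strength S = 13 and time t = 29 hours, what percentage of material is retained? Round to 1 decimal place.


R = e^(-t/S)
-t/S = -29/13 = -2.230769
R = e^(-2.230769) = 0.107446
Percentage = 0.107446 * 100
= 10.7


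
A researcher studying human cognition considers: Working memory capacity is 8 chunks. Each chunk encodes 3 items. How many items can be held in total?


Total items = chunks * items_per_chunk
= 8 * 3
= 24


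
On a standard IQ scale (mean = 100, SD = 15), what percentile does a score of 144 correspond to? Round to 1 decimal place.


z = (IQ - mean) / SD
z = (144 - 100) / 15 = 2.9333
Percentile = Phi(2.9333) * 100
Phi(2.9333) = 0.998323
= 99.8


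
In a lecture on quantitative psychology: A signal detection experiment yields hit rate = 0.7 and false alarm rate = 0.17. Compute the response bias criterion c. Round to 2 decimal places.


c = -0.5 * (z(HR) + z(FAR))
z(0.7) = 0.5244
z(0.17) = -0.9542
c = -0.5 * (0.5244 + -0.9542)
= -0.5 * -0.4298
= 0.21


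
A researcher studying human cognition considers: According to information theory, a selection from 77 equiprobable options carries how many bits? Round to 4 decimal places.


H = log2(n)
H = log2(77)
= 6.2668


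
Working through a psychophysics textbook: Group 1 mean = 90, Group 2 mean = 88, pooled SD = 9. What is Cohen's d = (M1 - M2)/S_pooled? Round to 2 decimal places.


Cohen's d = (M1 - M2) / S_pooled
= (90 - 88) / 9
= 2 / 9
= 0.22


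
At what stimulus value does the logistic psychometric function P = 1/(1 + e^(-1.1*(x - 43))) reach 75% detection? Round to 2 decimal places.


At P = 0.75: 0.75 = 1/(1 + e^(-k*(x-x0)))
Solving: e^(-k*(x-x0)) = 1/3
x = x0 + ln(3)/k
ln(3) = 1.0986
x = 43 + 1.0986/1.1
= 43 + 0.9987
= 44.00


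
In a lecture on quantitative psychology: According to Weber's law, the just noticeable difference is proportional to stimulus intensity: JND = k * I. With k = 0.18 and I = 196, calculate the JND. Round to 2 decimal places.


JND = k * I
JND = 0.18 * 196
= 35.28


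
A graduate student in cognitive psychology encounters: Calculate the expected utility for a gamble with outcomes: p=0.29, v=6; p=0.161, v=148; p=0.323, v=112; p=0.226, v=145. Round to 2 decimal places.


EU = sum(p_i * v_i)
0.29 * 6 = 1.74
0.161 * 148 = 23.828
0.323 * 112 = 36.176
0.226 * 145 = 32.77
EU = 1.74 + 23.828 + 36.176 + 32.77
= 94.51


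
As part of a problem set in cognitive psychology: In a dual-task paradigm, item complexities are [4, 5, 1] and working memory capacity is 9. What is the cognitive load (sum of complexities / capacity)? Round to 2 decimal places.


Total complexity = 4 + 5 + 1 = 10
Load = total / capacity = 10 / 9
= 1.11


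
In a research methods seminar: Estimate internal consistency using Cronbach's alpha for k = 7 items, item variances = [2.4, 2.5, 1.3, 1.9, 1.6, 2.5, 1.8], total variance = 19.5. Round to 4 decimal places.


alpha = (k/(k-1)) * (1 - sum(s_i^2)/s_total^2)
sum(item variances) = 14.0
k/(k-1) = 7/6 = 1.166667
1 - 14.0/19.5 = 1 - 0.717949 = 0.282051
alpha = 1.166667 * 0.282051
= 0.3291


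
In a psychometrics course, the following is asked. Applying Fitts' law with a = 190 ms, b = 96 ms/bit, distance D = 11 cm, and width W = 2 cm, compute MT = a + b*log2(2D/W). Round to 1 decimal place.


MT = 190 + 96 * log2(2*11/2)
2D/W = 11.0
log2(11.0) = 3.4594
MT = 190 + 96 * 3.4594
= 522.1 ms


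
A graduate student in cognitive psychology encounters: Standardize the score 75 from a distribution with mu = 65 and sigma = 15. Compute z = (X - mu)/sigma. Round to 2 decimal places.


z = (X - mu) / sigma
= (75 - 65) / 15
= 10 / 15
= 0.67


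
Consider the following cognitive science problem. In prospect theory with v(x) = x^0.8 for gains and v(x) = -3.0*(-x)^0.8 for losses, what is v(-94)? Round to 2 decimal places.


Since x = -94 < 0, use v(x) = -lambda*(-x)^alpha
(-x) = 94
94^0.8 = 37.8881
v(-94) = -3.0 * 37.8881
= -113.66


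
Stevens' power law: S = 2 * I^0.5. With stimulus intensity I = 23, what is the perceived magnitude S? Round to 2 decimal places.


S = 2 * 23^0.5
23^0.5 = 4.7958
S = 2 * 4.7958
= 9.59


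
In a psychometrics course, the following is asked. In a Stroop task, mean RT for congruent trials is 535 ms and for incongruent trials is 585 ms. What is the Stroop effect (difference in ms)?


Stroop effect = RT(incongruent) - RT(congruent)
= 585 - 535
= 50 ms


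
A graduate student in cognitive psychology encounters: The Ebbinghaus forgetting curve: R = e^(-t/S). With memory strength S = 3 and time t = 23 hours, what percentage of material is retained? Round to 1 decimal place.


R = e^(-t/S)
-t/S = -23/3 = -7.666667
R = e^(-7.666667) = 0.000468
Percentage = 0.000468 * 100
= 0.0


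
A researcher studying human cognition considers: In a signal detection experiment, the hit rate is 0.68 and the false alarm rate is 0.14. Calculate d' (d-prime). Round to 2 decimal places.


d' = z(HR) - z(FAR)
z(0.68) = 0.4677
z(0.14) = -1.0803
d' = 0.4677 - -1.0803
= 1.55


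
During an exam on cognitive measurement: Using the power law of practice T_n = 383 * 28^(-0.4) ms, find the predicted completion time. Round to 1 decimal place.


T_n = 383 * 28^(-0.4)
28^(-0.4) = 0.263716
T_n = 383 * 0.263716
= 101.0 ms


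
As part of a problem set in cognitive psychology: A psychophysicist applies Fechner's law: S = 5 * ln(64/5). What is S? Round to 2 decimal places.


S = 5 * ln(64/5)
I/I0 = 12.8
ln(12.8) = 2.5494
S = 5 * 2.5494
= 12.75


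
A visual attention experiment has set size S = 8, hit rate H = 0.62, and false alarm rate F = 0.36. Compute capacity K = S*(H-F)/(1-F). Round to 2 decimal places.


K = S * (H - F) / (1 - F)
H - F = 0.26
1 - F = 0.64
K = 8 * 0.26 / 0.64
= 3.25


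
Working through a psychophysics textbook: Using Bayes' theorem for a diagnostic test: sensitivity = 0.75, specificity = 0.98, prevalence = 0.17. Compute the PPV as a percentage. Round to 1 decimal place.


PPV = (sens * prev) / (sens * prev + (1-spec) * (1-prev))
Numerator = 0.75 * 0.17 = 0.1275
P(positive and no disease) = (1 - spec) * (1 - prev) = (1 - 0.98) * (1 - 0.17) = 0.0166
Denominator = 0.1275 + 0.0166 = 0.1441
PPV = 0.1275 / 0.1441 = 0.884802
As percentage = 88.5


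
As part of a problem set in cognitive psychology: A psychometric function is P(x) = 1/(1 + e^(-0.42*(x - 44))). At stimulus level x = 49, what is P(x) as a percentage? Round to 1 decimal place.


P(x) = 1/(1 + e^(-0.42*(49 - 44)))
Exponent = -0.42 * 5 = -2.1
e^(-2.1) = 0.122456
P = 1/(1 + 0.122456) = 0.890904
Percentage = 89.1


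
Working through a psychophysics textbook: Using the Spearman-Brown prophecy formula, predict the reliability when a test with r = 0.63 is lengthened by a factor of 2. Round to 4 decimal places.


r_new = n*r / (1 + (n-1)*r)
Numerator = 2 * 0.63 = 1.26
Denominator = 1 + 1 * 0.63 = 1.63
r_new = 1.26 / 1.63
= 0.7730


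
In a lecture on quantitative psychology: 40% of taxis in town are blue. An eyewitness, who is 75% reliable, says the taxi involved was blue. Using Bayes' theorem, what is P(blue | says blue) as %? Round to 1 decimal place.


P(blue | says blue) = P(says blue | blue)*P(blue) / [P(says blue | blue)*P(blue) + P(says blue | not blue)*P(not blue)]
Numerator = 0.75 * 0.4 = 0.3
False identification = 0.25 * 0.6 = 0.15
P = 0.3 / (0.3 + 0.15)
= 0.3 / 0.45
As percentage = 66.7


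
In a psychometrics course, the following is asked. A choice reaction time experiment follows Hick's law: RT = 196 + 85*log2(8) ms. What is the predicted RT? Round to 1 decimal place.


RT = 196 + 85 * log2(8)
log2(8) = 3.0
RT = 196 + 85 * 3.0
= 196 + 255.0
= 451.0 ms


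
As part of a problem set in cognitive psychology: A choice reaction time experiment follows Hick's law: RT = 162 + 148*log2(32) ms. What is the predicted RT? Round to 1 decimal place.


RT = 162 + 148 * log2(32)
log2(32) = 5.0
RT = 162 + 148 * 5.0
= 162 + 740.0
= 902.0 ms


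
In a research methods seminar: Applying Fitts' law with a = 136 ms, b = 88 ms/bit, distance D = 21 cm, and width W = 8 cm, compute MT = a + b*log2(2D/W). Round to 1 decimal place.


MT = 136 + 88 * log2(2*21/8)
2D/W = 5.25
log2(5.25) = 2.3923
MT = 136 + 88 * 2.3923
= 346.5 ms


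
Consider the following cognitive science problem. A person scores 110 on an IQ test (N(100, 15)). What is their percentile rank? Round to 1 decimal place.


z = (IQ - mean) / SD
z = (110 - 100) / 15 = 0.6667
Percentile = Phi(0.6667) * 100
Phi(0.6667) = 0.747518
= 74.8


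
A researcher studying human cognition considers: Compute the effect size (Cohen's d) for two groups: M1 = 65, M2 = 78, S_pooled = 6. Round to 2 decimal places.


Cohen's d = (M1 - M2) / S_pooled
= (65 - 78) / 6
= -13 / 6
= -2.17


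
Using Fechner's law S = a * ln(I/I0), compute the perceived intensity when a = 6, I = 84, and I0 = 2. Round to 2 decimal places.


S = 6 * ln(84/2)
I/I0 = 42.0
ln(42.0) = 3.7377
S = 6 * 3.7377
= 22.43


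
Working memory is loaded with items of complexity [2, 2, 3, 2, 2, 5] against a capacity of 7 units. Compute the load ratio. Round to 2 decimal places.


Total complexity = 2 + 2 + 3 + 2 + 2 + 5 = 16
Load = total / capacity = 16 / 7
= 2.29


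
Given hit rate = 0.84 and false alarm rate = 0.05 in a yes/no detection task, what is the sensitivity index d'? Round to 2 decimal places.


d' = z(HR) - z(FAR)
z(0.84) = 0.9945
z(0.05) = -1.6449
d' = 0.9945 - -1.6449
= 2.64


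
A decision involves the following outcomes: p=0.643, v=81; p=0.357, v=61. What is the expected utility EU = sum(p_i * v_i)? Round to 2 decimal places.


EU = sum(p_i * v_i)
0.643 * 81 = 52.083
0.357 * 61 = 21.777
EU = 52.083 + 21.777
= 73.86


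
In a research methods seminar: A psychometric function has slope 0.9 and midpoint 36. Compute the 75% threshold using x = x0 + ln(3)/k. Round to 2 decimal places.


At P = 0.75: 0.75 = 1/(1 + e^(-k*(x-x0)))
Solving: e^(-k*(x-x0)) = 1/3
x = x0 + ln(3)/k
ln(3) = 1.0986
x = 36 + 1.0986/0.9
= 36 + 1.2207
= 37.22


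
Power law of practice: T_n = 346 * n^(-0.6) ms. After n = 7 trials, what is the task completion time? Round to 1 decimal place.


T_n = 346 * 7^(-0.6)
7^(-0.6) = 0.311129
T_n = 346 * 0.311129
= 107.7 ms


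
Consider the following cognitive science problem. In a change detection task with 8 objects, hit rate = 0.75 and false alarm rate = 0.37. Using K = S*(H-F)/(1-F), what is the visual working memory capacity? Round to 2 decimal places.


K = S * (H - F) / (1 - F)
H - F = 0.38
1 - F = 0.63
K = 8 * 0.38 / 0.63
= 4.83


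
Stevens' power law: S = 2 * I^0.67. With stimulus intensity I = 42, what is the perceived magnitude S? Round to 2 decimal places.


S = 2 * 42^0.67
42^0.67 = 12.2342
S = 2 * 12.2342
= 24.47


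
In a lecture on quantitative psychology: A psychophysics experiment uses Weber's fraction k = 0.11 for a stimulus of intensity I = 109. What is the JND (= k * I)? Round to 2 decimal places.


JND = k * I
JND = 0.11 * 109
= 11.99


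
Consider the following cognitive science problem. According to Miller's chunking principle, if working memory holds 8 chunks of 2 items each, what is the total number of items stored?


Total items = chunks * items_per_chunk
= 8 * 2
= 16


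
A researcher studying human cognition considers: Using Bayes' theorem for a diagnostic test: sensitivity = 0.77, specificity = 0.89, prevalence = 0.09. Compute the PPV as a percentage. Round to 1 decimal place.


PPV = (sens * prev) / (sens * prev + (1-spec) * (1-prev))
Numerator = 0.77 * 0.09 = 0.0693
P(positive and no disease) = (1 - spec) * (1 - prev) = (1 - 0.89) * (1 - 0.09) = 0.1001
Denominator = 0.0693 + 0.1001 = 0.1694
PPV = 0.0693 / 0.1694 = 0.409091
As percentage = 40.9


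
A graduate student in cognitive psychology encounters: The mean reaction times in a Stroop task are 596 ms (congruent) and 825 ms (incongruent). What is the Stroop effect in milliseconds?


Stroop effect = RT(incongruent) - RT(congruent)
= 825 - 596
= 229 ms
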